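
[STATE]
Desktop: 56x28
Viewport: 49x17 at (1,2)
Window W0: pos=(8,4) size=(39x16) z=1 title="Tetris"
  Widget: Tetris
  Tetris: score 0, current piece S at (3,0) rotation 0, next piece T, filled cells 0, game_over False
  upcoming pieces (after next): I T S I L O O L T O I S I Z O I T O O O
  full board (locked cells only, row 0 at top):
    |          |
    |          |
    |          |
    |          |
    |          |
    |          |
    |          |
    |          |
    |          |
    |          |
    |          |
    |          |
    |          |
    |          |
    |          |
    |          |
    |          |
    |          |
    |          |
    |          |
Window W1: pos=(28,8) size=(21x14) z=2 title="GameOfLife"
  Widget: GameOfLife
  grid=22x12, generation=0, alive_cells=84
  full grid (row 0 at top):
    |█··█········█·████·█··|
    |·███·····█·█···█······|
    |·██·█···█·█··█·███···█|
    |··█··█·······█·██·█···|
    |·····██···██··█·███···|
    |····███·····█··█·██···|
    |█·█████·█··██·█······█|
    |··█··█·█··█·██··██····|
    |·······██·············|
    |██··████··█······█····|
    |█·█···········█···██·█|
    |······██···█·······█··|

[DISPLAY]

                                                 
                                                 
       ┏━━━━━━━━━━━━━━━━━━━━━━━━━━━━━━━━━━━━━┓   
       ┃ Tetris                              ┃   
       ┠─────────────────────────────────────┨   
       ┃          │Next:                     ┃   
       ┃          │ ▒      ┏━━━━━━━━━━━━━━━━━━━┓ 
       ┃          │▒▒▒     ┃ GameOfLife        ┃ 
       ┃          │        ┠───────────────────┨ 
       ┃          │        ┃Gen: 0             ┃ 
       ┃          │        ┃███·····█·█···█····┃ 
       ┃          │Score:  ┃██·█···█·█··█·███··┃ 
       ┃          │0       ┃·█··█·······█·██·█·┃ 
       ┃          │        ┃····██···██··█·███·┃ 
       ┃          │        ┃···███·····█··█·██·┃ 
       ┃          │        ┃·█████·█··██·█·····┃ 
       ┃          │        ┃·█··█·█··█·██··██··┃ 


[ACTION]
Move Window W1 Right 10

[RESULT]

                                                 
                                                 
       ┏━━━━━━━━━━━━━━━━━━━━━━━━━━━━━━━━━━━━━┓   
       ┃ Tetris                              ┃   
       ┠─────────────────────────────────────┨   
       ┃          │Next:                     ┃   
       ┃          │ ▒             ┏━━━━━━━━━━━━━━
       ┃          │▒▒▒            ┃ GameOfLife   
       ┃          │               ┠──────────────
       ┃          │               ┃Gen: 0        
       ┃          │               ┃███·····█·█···
       ┃          │Score:         ┃██·█···█·█··█·
       ┃          │0              ┃·█··█·······█·
       ┃          │               ┃····██···██··█
       ┃          │               ┃···███·····█··
       ┃          │               ┃·█████·█··██·█
       ┃          │               ┃·█··█·█··█·██·


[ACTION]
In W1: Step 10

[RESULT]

                                                 
                                                 
       ┏━━━━━━━━━━━━━━━━━━━━━━━━━━━━━━━━━━━━━┓   
       ┃ Tetris                              ┃   
       ┠─────────────────────────────────────┨   
       ┃          │Next:                     ┃   
       ┃          │ ▒             ┏━━━━━━━━━━━━━━
       ┃          │▒▒▒            ┃ GameOfLife   
       ┃          │               ┠──────────────
       ┃          │               ┃Gen: 10       
       ┃          │               ┃······█····█··
       ┃          │Score:         ┃··············
       ┃          │0              ┃······█·█·█···
       ┃          │               ┃······█···█·█·
       ┃          │               ┃······█·█·█···
       ┃          │               ┃··········█···
       ┃          │               ┃·██···█···████


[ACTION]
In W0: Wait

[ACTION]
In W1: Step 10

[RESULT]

                                                 
                                                 
       ┏━━━━━━━━━━━━━━━━━━━━━━━━━━━━━━━━━━━━━┓   
       ┃ Tetris                              ┃   
       ┠─────────────────────────────────────┨   
       ┃          │Next:                     ┃   
       ┃          │ ▒             ┏━━━━━━━━━━━━━━
       ┃          │▒▒▒            ┃ GameOfLife   
       ┃          │               ┠──────────────
       ┃          │               ┃Gen: 20       
       ┃          │               ┃·······██·····
       ┃          │Score:         ┃·······██·····
       ┃          │0              ┃············██
       ┃          │               ┃··············
       ┃          │               ┃············█·
       ┃          │               ┃·······██····█
       ┃          │               ┃······█·█·····


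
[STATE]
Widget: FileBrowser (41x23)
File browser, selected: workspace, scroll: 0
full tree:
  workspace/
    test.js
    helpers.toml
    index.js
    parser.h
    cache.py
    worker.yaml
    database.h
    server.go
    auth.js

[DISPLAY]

> [-] workspace/                         
    test.js                              
    helpers.toml                         
    index.js                             
    parser.h                             
    cache.py                             
    worker.yaml                          
    database.h                           
    server.go                            
    auth.js                              
                                         
                                         
                                         
                                         
                                         
                                         
                                         
                                         
                                         
                                         
                                         
                                         
                                         


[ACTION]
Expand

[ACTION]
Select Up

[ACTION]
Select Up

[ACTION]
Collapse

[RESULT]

> [+] workspace/                         
                                         
                                         
                                         
                                         
                                         
                                         
                                         
                                         
                                         
                                         
                                         
                                         
                                         
                                         
                                         
                                         
                                         
                                         
                                         
                                         
                                         
                                         


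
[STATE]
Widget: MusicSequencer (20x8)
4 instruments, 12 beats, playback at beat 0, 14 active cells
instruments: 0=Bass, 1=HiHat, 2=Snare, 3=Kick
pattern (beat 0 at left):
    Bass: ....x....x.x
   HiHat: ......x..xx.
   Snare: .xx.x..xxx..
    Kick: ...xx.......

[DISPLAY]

      ▼12345678901  
  Bass····█····█·█  
 HiHat······█··██·  
 Snare·██·█··███··  
  Kick···██·······  
                    
                    
                    


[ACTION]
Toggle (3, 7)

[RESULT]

      ▼12345678901  
  Bass····█····█·█  
 HiHat······█··██·  
 Snare·██·█··███··  
  Kick···██··█····  
                    
                    
                    


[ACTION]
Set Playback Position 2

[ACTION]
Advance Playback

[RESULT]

      012▼45678901  
  Bass····█····█·█  
 HiHat······█··██·  
 Snare·██·█··███··  
  Kick···██··█····  
                    
                    
                    


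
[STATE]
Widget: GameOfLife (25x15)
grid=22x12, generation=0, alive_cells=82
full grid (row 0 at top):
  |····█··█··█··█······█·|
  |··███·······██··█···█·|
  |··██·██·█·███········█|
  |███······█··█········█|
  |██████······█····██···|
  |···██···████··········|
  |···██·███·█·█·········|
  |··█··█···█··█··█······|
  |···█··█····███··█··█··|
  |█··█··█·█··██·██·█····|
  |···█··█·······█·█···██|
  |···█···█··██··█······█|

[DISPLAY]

Gen: 0                   
····█··█··█··█······█·   
··███·······██··█···█·   
··██·██·█·███········█   
███······█··█········█   
██████······█····██···   
···██···████··········   
···██·███·█·█·········   
··█··█···█··█··█······   
···█··█····███··█··█··   
█··█··█·█··██·██·█····   
···█··█·······█·█···██   
···█···█··██··█······█   
                         
                         


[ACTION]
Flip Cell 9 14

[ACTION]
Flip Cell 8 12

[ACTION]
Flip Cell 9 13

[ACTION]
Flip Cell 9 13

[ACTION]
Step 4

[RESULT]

Gen: 4                   
······██··█···········   
·····████·█··██·····██   
····█·█·············██   
···███···█············   
···███·██··█··········   
██··█··█··█·██········   
·····██···█··█········   
█····██·█·███·········   
█·█···█·██······██····   
█·█····██········█····   
·██···········█··█·██·   
··············█·█·····   
                         
                         


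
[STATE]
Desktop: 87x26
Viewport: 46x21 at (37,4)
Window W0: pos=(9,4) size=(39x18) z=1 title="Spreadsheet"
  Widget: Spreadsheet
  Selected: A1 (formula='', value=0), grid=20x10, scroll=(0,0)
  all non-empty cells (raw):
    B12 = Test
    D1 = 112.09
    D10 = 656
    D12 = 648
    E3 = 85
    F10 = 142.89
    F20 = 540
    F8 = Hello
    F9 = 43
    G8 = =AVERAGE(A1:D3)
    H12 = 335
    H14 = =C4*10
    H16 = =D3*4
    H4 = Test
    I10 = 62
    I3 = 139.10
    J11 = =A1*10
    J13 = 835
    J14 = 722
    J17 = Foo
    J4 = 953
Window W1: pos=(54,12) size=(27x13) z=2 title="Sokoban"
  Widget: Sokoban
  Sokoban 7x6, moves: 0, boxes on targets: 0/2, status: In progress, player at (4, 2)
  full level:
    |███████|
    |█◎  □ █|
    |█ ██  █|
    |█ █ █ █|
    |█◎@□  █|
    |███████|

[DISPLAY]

━━━━━━━━━━┓                                   
          ┃                                   
──────────┨                                   
          ┃                                   
    D     ┃                                   
----------┃                                   
0  112.09 ┃                                   
0       0 ┃                                   
0       0 ┃      ┏━━━━━━━━━━━━━━━━━━━━━━━━━┓  
0       0 ┃      ┃ Sokoban                 ┃  
0       0 ┃      ┠─────────────────────────┨  
0       0 ┃      ┃███████                  ┃  
0       0 ┃      ┃█◎  □ █                  ┃  
0       0 ┃      ┃█ ██  █                  ┃  
0       0 ┃      ┃█ █ █ █                  ┃  
0     656 ┃      ┃█◎@□  █                  ┃  
0       0 ┃      ┃███████                  ┃  
━━━━━━━━━━┛      ┃Moves: 0  0/2            ┃  
                 ┃                         ┃  
                 ┃                         ┃  
                 ┗━━━━━━━━━━━━━━━━━━━━━━━━━┛  


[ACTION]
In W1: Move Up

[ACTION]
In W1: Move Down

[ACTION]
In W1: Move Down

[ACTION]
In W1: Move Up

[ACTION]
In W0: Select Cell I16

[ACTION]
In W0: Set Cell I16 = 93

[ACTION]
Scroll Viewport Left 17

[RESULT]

━━━━━━━━━━━━━━━━━━━━━━━━━━━┓                  
et                         ┃                  
───────────────────────────┨                  
                           ┃                  
     B       C       D     ┃                  
---------------------------┃                  
 0       0       0  112.09 ┃                  
 0       0       0       0 ┃                  
 0       0       0       0 ┃      ┏━━━━━━━━━━━
 0       0       0       0 ┃      ┃ Sokoban   
 0       0       0       0 ┃      ┠───────────
 0       0       0       0 ┃      ┃███████    
 0       0       0       0 ┃      ┃█◎  □ █    
 0       0       0       0 ┃      ┃█ ██  █    
 0       0       0       0 ┃      ┃█ █ █ █    
 0       0       0     656 ┃      ┃█◎@□  █    
 0       0       0       0 ┃      ┃███████    
━━━━━━━━━━━━━━━━━━━━━━━━━━━┛      ┃Moves: 0  0
                                  ┃           
                                  ┃           
                                  ┗━━━━━━━━━━━


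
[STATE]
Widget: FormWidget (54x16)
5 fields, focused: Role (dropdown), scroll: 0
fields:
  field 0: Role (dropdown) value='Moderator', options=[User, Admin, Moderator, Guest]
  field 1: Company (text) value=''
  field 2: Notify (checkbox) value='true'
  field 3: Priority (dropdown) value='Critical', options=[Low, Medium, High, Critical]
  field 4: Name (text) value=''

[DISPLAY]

> Role:       [Moderator                            ▼]
  Company:    [                                      ]
  Notify:     [x]                                     
  Priority:   [Critical                             ▼]
  Name:       [                                      ]
                                                      
                                                      
                                                      
                                                      
                                                      
                                                      
                                                      
                                                      
                                                      
                                                      
                                                      


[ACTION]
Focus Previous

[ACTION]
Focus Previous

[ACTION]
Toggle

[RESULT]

  Role:       [Moderator                            ▼]
  Company:    [                                      ]
  Notify:     [x]                                     
> Priority:   [Critical                             ▼]
  Name:       [                                      ]
                                                      
                                                      
                                                      
                                                      
                                                      
                                                      
                                                      
                                                      
                                                      
                                                      
                                                      


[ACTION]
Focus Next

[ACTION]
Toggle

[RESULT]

  Role:       [Moderator                            ▼]
  Company:    [                                      ]
  Notify:     [x]                                     
  Priority:   [Critical                             ▼]
> Name:       [                                      ]
                                                      
                                                      
                                                      
                                                      
                                                      
                                                      
                                                      
                                                      
                                                      
                                                      
                                                      


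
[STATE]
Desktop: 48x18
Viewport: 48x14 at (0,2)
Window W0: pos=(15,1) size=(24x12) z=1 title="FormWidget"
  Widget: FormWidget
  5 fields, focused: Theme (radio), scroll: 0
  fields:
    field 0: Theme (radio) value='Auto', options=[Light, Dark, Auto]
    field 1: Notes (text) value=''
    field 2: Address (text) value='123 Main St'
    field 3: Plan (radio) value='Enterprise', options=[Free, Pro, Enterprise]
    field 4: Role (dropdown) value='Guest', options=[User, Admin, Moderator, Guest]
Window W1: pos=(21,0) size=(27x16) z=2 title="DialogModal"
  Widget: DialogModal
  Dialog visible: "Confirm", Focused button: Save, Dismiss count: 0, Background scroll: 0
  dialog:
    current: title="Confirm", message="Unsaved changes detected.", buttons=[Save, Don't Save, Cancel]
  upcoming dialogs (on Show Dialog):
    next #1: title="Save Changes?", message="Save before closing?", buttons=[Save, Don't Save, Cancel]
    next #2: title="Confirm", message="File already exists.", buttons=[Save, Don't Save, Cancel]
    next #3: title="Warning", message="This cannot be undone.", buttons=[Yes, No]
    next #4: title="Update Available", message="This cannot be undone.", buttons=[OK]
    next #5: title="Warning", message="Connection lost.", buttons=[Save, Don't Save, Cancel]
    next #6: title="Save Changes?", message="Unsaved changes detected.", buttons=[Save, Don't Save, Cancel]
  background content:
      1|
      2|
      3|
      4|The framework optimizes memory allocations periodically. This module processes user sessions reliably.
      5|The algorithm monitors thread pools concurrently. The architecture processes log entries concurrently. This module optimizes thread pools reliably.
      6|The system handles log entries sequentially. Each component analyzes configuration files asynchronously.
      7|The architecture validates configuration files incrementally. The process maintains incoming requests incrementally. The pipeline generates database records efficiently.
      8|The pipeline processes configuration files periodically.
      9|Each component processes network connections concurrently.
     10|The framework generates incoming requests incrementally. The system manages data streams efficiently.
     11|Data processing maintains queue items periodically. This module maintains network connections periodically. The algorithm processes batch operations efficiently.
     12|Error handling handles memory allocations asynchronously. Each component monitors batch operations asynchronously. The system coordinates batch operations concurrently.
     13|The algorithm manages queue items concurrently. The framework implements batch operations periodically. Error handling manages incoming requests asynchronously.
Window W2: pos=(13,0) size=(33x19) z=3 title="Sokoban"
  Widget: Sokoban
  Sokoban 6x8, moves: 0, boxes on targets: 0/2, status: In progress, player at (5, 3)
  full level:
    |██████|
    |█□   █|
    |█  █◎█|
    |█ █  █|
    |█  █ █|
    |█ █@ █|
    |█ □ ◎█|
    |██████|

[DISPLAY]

             ┠───────────────────────────────┨─┨
             ┃██████                         ┃ ┃
             ┃█□   █                         ┃ ┃
             ┃█  █◎█                         ┃ ┃
             ┃█ █  █                         ┃m┃
             ┃█  █ █                         ┃h┃
             ┃█ █@ █                         ┃n┃
             ┃█ □ ◎█                         ┃e┃
             ┃██████                         ┃o┃
             ┃Moves: 0  0/2                  ┃ ┃
             ┃                               ┃i┃
             ┃                               ┃s┃
             ┃                               ┃e┃
             ┃                               ┃━┛


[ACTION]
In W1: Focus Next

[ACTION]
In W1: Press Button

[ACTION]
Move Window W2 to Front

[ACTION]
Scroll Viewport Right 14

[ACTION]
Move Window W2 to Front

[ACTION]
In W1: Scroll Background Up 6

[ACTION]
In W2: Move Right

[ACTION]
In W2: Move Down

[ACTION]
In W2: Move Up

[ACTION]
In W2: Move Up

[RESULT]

             ┠───────────────────────────────┨─┨
             ┃██████                         ┃ ┃
             ┃█□   █                         ┃ ┃
             ┃█  █◎█                         ┃ ┃
             ┃█ █  █                         ┃m┃
             ┃█  █@█                         ┃h┃
             ┃█ █  █                         ┃n┃
             ┃█ □ ◎█                         ┃e┃
             ┃██████                         ┃o┃
             ┃Moves: 4  0/2                  ┃ ┃
             ┃                               ┃i┃
             ┃                               ┃s┃
             ┃                               ┃e┃
             ┃                               ┃━┛


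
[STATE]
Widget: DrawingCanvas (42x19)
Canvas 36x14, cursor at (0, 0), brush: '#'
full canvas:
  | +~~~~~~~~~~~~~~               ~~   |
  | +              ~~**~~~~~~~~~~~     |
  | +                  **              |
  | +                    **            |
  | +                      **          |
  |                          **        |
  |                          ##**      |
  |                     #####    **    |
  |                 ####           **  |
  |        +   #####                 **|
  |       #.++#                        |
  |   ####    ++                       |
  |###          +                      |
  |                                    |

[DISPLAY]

++~~~~~~~~~~~~~~               ~~         
 +              ~~**~~~~~~~~~~~           
 +                  **                    
 +                    **                  
 +                      **                
                          **              
                          ##**            
                     #####    **          
                 ####           **        
        +   #####                 **      
       #.++#                              
   ####    ++                             
###          +                            
                                          
                                          
                                          
                                          
                                          
                                          


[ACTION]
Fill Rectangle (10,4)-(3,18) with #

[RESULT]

++~~~~~~~~~~~~~~               ~~         
 +              ~~**~~~~~~~~~~~           
 +                  **                    
 +  ###############   **                  
 +  ###############     **                
    ###############       **              
    ###############       ##**            
    ###############  #####    **          
    #################           **        
    ###############               **      
    ###############                       
   ####    ++                             
###          +                            
                                          
                                          
                                          
                                          
                                          
                                          


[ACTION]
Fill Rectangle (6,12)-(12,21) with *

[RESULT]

++~~~~~~~~~~~~~~               ~~         
 +              ~~**~~~~~~~~~~~           
 +                  **                    
 +  ###############   **                  
 +  ###############     **                
    ###############       **              
    ########**********    ##**            
    ########**********####    **          
    ########**********          **        
    ########**********            **      
    ########**********                    
   ####    +**********                    
###         **********                    
                                          
                                          
                                          
                                          
                                          
                                          


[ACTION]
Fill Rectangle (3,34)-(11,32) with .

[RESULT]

++~~~~~~~~~~~~~~               ~~         
 +              ~~**~~~~~~~~~~~           
 +                  **                    
 +  ###############   **        ...       
 +  ###############     **      ...       
    ###############       **    ...       
    ########**********    ##**  ...       
    ########**********####    **...       
    ########**********          ...       
    ########**********          ...*      
    ########**********          ...       
   ####    +**********          ...       
###         **********                    
                                          
                                          
                                          
                                          
                                          
                                          


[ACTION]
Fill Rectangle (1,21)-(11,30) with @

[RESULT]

++~~~~~~~~~~~~~~               ~~         
 +              ~~**~@@@@@@@@@@           
 +                  *@@@@@@@@@@           
 +  ###############  @@@@@@@@@@ ...       
 +  ###############  @@@@@@@@@@ ...       
    ###############  @@@@@@@@@@ ...       
    ########*********@@@@@@@@@@ ...       
    ########*********@@@@@@@@@@*...       
    ########*********@@@@@@@@@@ ...       
    ########*********@@@@@@@@@@ ...*      
    ########*********@@@@@@@@@@ ...       
   ####    +*********@@@@@@@@@@ ...       
###         **********                    
                                          
                                          
                                          
                                          
                                          
                                          


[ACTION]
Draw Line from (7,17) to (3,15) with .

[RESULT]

++~~~~~~~~~~~~~~               ~~         
 +              ~~**~@@@@@@@@@@           
 +                  *@@@@@@@@@@           
 +  ###########.###  @@@@@@@@@@ ...       
 +  ############.##  @@@@@@@@@@ ...       
    ############.##  @@@@@@@@@@ ...       
    ########*****.***@@@@@@@@@@ ...       
    ########*****.***@@@@@@@@@@*...       
    ########*********@@@@@@@@@@ ...       
    ########*********@@@@@@@@@@ ...*      
    ########*********@@@@@@@@@@ ...       
   ####    +*********@@@@@@@@@@ ...       
###         **********                    
                                          
                                          
                                          
                                          
                                          
                                          


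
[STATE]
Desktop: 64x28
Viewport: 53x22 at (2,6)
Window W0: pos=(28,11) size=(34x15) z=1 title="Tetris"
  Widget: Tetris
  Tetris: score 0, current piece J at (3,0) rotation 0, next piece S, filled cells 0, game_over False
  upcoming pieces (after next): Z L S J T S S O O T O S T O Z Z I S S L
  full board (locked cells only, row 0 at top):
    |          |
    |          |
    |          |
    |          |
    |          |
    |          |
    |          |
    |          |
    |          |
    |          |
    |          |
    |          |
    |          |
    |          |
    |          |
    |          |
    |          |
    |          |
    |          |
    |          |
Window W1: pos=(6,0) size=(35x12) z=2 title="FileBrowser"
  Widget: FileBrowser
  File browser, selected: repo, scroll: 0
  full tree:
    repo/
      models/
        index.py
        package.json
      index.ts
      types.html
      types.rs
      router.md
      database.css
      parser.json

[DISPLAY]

    ┃    types.html                   ┃              
    ┃    types.rs                     ┃              
    ┃    router.md                    ┃              
    ┃    database.css                 ┃              
    ┃    parser.json                  ┃              
    ┗━━━━━━━━━━━━━━━━━━━━━━━━━━━━━━━━━┛━━━━━━━━━━━━━━
                          ┃ Tetris                   
                          ┠──────────────────────────
                          ┃          │Next:          
                          ┃          │ ░░            
                          ┃          │░░             
                          ┃          │               
                          ┃          │               
                          ┃          │               
                          ┃          │Score:         
                          ┃          │0              
                          ┃          │               
                          ┃          │               
                          ┃          │               
                          ┗━━━━━━━━━━━━━━━━━━━━━━━━━━
                                                     
                                                     


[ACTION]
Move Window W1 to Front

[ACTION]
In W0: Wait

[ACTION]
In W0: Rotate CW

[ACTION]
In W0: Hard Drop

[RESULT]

    ┃    types.html                   ┃              
    ┃    types.rs                     ┃              
    ┃    router.md                    ┃              
    ┃    database.css                 ┃              
    ┃    parser.json                  ┃              
    ┗━━━━━━━━━━━━━━━━━━━━━━━━━━━━━━━━━┛━━━━━━━━━━━━━━
                          ┃ Tetris                   
                          ┠──────────────────────────
                          ┃          │Next:          
                          ┃          │▓▓             
                          ┃          │ ▓▓            
                          ┃          │               
                          ┃          │               
                          ┃          │               
                          ┃          │Score:         
                          ┃          │0              
                          ┃   ██     │               
                          ┃   █      │               
                          ┃   █      │               
                          ┗━━━━━━━━━━━━━━━━━━━━━━━━━━
                                                     
                                                     


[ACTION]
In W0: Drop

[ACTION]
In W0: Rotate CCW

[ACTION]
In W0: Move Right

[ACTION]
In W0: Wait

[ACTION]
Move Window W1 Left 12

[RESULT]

   types.html                   ┃                    
   types.rs                     ┃                    
   router.md                    ┃                    
   database.css                 ┃                    
   parser.json                  ┃                    
━━━━━━━━━━━━━━━━━━━━━━━━━━━━━━━━┛━━━━━━━━━━━━━━━━━━━━
                          ┃ Tetris                   
                          ┠──────────────────────────
                          ┃          │Next:          
                          ┃          │▓▓             
                          ┃          │ ▓▓            
                          ┃          │               
                          ┃          │               
                          ┃          │               
                          ┃          │Score:         
                          ┃          │0              
                          ┃   ██     │               
                          ┃   █      │               
                          ┃   █      │               
                          ┗━━━━━━━━━━━━━━━━━━━━━━━━━━
                                                     
                                                     


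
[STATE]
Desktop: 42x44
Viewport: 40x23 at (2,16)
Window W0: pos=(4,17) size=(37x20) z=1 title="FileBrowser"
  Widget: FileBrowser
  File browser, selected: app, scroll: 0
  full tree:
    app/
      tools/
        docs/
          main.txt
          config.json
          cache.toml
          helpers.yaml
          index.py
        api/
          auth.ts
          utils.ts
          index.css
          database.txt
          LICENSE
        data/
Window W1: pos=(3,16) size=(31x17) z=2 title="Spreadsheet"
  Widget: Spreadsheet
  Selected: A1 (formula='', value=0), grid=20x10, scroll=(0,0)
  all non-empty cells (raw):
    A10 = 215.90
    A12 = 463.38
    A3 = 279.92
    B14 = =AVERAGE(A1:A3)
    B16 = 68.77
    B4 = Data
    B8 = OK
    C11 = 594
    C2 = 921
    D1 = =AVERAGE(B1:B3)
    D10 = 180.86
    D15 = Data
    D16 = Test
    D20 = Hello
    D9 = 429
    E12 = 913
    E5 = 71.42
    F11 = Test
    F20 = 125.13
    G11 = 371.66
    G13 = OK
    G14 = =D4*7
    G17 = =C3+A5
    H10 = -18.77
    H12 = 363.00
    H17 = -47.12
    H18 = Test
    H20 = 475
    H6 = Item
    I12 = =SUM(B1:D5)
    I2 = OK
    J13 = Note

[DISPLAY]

 ┏━━━━━━━━━━━━━━━━━━━━━━━━━━━━━┓        
 ┃ Spreadsheet                 ┃━━━━━━┓ 
 ┠─────────────────────────────┨      ┃ 
 ┃A1:                          ┃──────┨ 
 ┃       A       B       C     ┃      ┃ 
 ┃-----------------------------┃      ┃ 
 ┃  1      [0]       0       0 ┃      ┃ 
 ┃  2        0       0     921 ┃      ┃ 
 ┃  3   279.92       0       0 ┃      ┃ 
 ┃  4        0Data           0 ┃      ┃ 
 ┃  5        0       0       0 ┃      ┃ 
 ┃  6        0       0       0 ┃      ┃ 
 ┃  7        0       0       0 ┃      ┃ 
 ┃  8        0OK             0 ┃      ┃ 
 ┃  9        0       0       0 ┃      ┃ 
 ┃ 10   215.90       0       0 ┃      ┃ 
 ┗━━━━━━━━━━━━━━━━━━━━━━━━━━━━━┛      ┃ 
  ┃                                   ┃ 
  ┃                                   ┃ 
  ┃                                   ┃ 
  ┗━━━━━━━━━━━━━━━━━━━━━━━━━━━━━━━━━━━┛ 
                                        
                                        


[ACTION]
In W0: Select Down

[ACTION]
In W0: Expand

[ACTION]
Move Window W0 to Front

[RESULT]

 ┏━━━━━━━━━━━━━━━━━━━━━━━━━━━━━┓        
 ┃┏━━━━━━━━━━━━━━━━━━━━━━━━━━━━━━━━━━━┓ 
 ┠┃ FileBrowser                       ┃ 
 ┃┠───────────────────────────────────┨ 
 ┃┃  [-] app/                         ┃ 
 ┃┃  > [-] tools/                     ┃ 
 ┃┃      [+] docs/                    ┃ 
 ┃┃      [+] api/                     ┃ 
 ┃┃      [+] data/                    ┃ 
 ┃┃                                   ┃ 
 ┃┃                                   ┃ 
 ┃┃                                   ┃ 
 ┃┃                                   ┃ 
 ┃┃                                   ┃ 
 ┃┃                                   ┃ 
 ┃┃                                   ┃ 
 ┗┃                                   ┃ 
  ┃                                   ┃ 
  ┃                                   ┃ 
  ┃                                   ┃ 
  ┗━━━━━━━━━━━━━━━━━━━━━━━━━━━━━━━━━━━┛ 
                                        
                                        


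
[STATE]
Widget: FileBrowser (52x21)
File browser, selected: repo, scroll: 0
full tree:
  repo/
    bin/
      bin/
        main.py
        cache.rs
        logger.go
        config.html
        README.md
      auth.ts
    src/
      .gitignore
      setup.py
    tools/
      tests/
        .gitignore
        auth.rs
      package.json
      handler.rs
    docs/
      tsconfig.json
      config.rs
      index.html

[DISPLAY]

> [-] repo/                                         
    [+] bin/                                        
    [+] src/                                        
    [+] tools/                                      
    [+] docs/                                       
                                                    
                                                    
                                                    
                                                    
                                                    
                                                    
                                                    
                                                    
                                                    
                                                    
                                                    
                                                    
                                                    
                                                    
                                                    
                                                    


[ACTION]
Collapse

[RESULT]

> [+] repo/                                         
                                                    
                                                    
                                                    
                                                    
                                                    
                                                    
                                                    
                                                    
                                                    
                                                    
                                                    
                                                    
                                                    
                                                    
                                                    
                                                    
                                                    
                                                    
                                                    
                                                    


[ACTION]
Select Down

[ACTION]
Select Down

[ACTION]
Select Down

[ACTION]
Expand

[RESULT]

> [-] repo/                                         
    [+] bin/                                        
    [+] src/                                        
    [+] tools/                                      
    [+] docs/                                       
                                                    
                                                    
                                                    
                                                    
                                                    
                                                    
                                                    
                                                    
                                                    
                                                    
                                                    
                                                    
                                                    
                                                    
                                                    
                                                    
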